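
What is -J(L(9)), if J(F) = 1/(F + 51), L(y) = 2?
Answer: -1/53 ≈ -0.018868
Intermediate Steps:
J(F) = 1/(51 + F)
-J(L(9)) = -1/(51 + 2) = -1/53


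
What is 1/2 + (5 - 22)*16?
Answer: -543/2 ≈ -271.50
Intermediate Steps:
1/2 + (5 - 22)*16 = ½ - 17*16 = ½ - 272 = -543/2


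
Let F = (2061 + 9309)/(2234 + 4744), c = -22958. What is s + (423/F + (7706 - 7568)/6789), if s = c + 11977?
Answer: -45977387928/4288385 ≈ -10721.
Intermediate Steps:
s = -10981 (s = -22958 + 11977 = -10981)
F = 1895/1163 (F = 11370/6978 = 11370*(1/6978) = 1895/1163 ≈ 1.6294)
s + (423/F + (7706 - 7568)/6789) = -10981 + (423/(1895/1163) + (7706 - 7568)/6789) = -10981 + (423*(1163/1895) + 138*(1/6789)) = -10981 + (491949/1895 + 46/2263) = -10981 + 1113367757/4288385 = -45977387928/4288385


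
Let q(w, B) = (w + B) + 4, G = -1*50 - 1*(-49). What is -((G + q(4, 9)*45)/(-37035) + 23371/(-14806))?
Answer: 876856769/548340210 ≈ 1.5991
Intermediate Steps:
G = -1 (G = -50 + 49 = -1)
q(w, B) = 4 + B + w (q(w, B) = (B + w) + 4 = 4 + B + w)
-((G + q(4, 9)*45)/(-37035) + 23371/(-14806)) = -((-1 + (4 + 9 + 4)*45)/(-37035) + 23371/(-14806)) = -((-1 + 17*45)*(-1/37035) + 23371*(-1/14806)) = -((-1 + 765)*(-1/37035) - 23371/14806) = -(764*(-1/37035) - 23371/14806) = -(-764/37035 - 23371/14806) = -1*(-876856769/548340210) = 876856769/548340210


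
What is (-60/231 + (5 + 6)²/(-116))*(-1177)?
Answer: 1245159/812 ≈ 1533.4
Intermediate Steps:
(-60/231 + (5 + 6)²/(-116))*(-1177) = (-60*1/231 + 11²*(-1/116))*(-1177) = (-20/77 + 121*(-1/116))*(-1177) = (-20/77 - 121/116)*(-1177) = -11637/8932*(-1177) = 1245159/812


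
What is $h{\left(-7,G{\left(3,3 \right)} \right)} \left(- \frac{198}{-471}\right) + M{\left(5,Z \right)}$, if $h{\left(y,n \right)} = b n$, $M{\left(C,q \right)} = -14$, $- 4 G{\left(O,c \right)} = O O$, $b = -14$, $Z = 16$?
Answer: $- \frac{119}{157} \approx -0.75796$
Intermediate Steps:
$G{\left(O,c \right)} = - \frac{O^{2}}{4}$ ($G{\left(O,c \right)} = - \frac{O O}{4} = - \frac{O^{2}}{4}$)
$h{\left(y,n \right)} = - 14 n$
$h{\left(-7,G{\left(3,3 \right)} \right)} \left(- \frac{198}{-471}\right) + M{\left(5,Z \right)} = - 14 \left(- \frac{3^{2}}{4}\right) \left(- \frac{198}{-471}\right) - 14 = - 14 \left(\left(- \frac{1}{4}\right) 9\right) \left(\left(-198\right) \left(- \frac{1}{471}\right)\right) - 14 = \left(-14\right) \left(- \frac{9}{4}\right) \frac{66}{157} - 14 = \frac{63}{2} \cdot \frac{66}{157} - 14 = \frac{2079}{157} - 14 = - \frac{119}{157}$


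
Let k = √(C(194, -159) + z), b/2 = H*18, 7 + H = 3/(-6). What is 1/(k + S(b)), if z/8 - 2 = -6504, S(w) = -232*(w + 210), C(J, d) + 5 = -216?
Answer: 13920/193818637 - I*√52237/193818637 ≈ 7.182e-5 - 1.1792e-6*I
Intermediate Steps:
H = -15/2 (H = -7 + 3/(-6) = -7 + 3*(-⅙) = -7 - ½ = -15/2 ≈ -7.5000)
C(J, d) = -221 (C(J, d) = -5 - 216 = -221)
b = -270 (b = 2*(-15/2*18) = 2*(-135) = -270)
S(w) = -48720 - 232*w (S(w) = -232*(210 + w) = -48720 - 232*w)
z = -52016 (z = 16 + 8*(-6504) = 16 - 52032 = -52016)
k = I*√52237 (k = √(-221 - 52016) = √(-52237) = I*√52237 ≈ 228.55*I)
1/(k + S(b)) = 1/(I*√52237 + (-48720 - 232*(-270))) = 1/(I*√52237 + (-48720 + 62640)) = 1/(I*√52237 + 13920) = 1/(13920 + I*√52237)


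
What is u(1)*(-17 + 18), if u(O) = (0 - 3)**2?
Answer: 9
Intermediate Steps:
u(O) = 9 (u(O) = (-3)**2 = 9)
u(1)*(-17 + 18) = 9*(-17 + 18) = 9*1 = 9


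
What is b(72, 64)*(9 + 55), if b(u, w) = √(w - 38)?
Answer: 64*√26 ≈ 326.34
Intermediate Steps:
b(u, w) = √(-38 + w)
b(72, 64)*(9 + 55) = √(-38 + 64)*(9 + 55) = √26*64 = 64*√26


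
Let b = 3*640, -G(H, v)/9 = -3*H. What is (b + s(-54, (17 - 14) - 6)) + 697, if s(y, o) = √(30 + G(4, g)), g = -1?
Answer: 2617 + √138 ≈ 2628.7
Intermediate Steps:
G(H, v) = 27*H (G(H, v) = -(-27)*H = 27*H)
s(y, o) = √138 (s(y, o) = √(30 + 27*4) = √(30 + 108) = √138)
b = 1920
(b + s(-54, (17 - 14) - 6)) + 697 = (1920 + √138) + 697 = 2617 + √138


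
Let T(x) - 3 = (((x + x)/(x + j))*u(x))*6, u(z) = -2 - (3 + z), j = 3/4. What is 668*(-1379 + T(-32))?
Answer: -87192704/125 ≈ -6.9754e+5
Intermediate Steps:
j = ¾ (j = 3*(¼) = ¾ ≈ 0.75000)
u(z) = -5 - z (u(z) = -2 + (-3 - z) = -5 - z)
T(x) = 3 + 12*x*(-5 - x)/(¾ + x) (T(x) = 3 + (((x + x)/(x + ¾))*(-5 - x))*6 = 3 + (((2*x)/(¾ + x))*(-5 - x))*6 = 3 + ((2*x/(¾ + x))*(-5 - x))*6 = 3 + (2*x*(-5 - x)/(¾ + x))*6 = 3 + 12*x*(-5 - x)/(¾ + x))
668*(-1379 + T(-32)) = 668*(-1379 + 3*(3 - 76*(-32) - 16*(-32)²)/(3 + 4*(-32))) = 668*(-1379 + 3*(3 + 2432 - 16*1024)/(3 - 128)) = 668*(-1379 + 3*(3 + 2432 - 16384)/(-125)) = 668*(-1379 + 3*(-1/125)*(-13949)) = 668*(-1379 + 41847/125) = 668*(-130528/125) = -87192704/125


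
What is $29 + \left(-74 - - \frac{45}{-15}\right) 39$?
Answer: $-2974$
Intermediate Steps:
$29 + \left(-74 - - \frac{45}{-15}\right) 39 = 29 + \left(-74 - \left(-45\right) \left(- \frac{1}{15}\right)\right) 39 = 29 + \left(-74 - 3\right) 39 = 29 - 3003 = -2974$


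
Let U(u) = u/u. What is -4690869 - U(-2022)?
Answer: -4690870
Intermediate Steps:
U(u) = 1
-4690869 - U(-2022) = -4690869 - 1*1 = -4690869 - 1 = -4690870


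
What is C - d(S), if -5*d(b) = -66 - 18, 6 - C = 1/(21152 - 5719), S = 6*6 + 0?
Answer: -833387/77165 ≈ -10.800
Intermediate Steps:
S = 36 (S = 36 + 0 = 36)
C = 92597/15433 (C = 6 - 1/(21152 - 5719) = 6 - 1/15433 = 92597/15433 ≈ 5.9999)
d(b) = 84/5 (d(b) = -(-66 - 18)/5 = -⅕*(-84) = 84/5)
C - d(S) = 92597/15433 - 1*84/5 = 92597/15433 - 84/5 = -833387/77165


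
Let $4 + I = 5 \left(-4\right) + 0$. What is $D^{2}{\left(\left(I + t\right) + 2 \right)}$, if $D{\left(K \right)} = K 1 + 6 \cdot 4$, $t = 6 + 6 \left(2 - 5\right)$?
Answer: $100$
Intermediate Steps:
$t = -12$ ($t = 6 + 6 \left(-3\right) = 6 - 18 = -12$)
$I = -24$ ($I = -4 + \left(5 \left(-4\right) + 0\right) = -4 + \left(-20 + 0\right) = -4 - 20 = -24$)
$D{\left(K \right)} = 24 + K$ ($D{\left(K \right)} = K + 24 = 24 + K$)
$D^{2}{\left(\left(I + t\right) + 2 \right)} = \left(24 + \left(\left(-24 - 12\right) + 2\right)\right)^{2} = \left(24 + \left(-36 + 2\right)\right)^{2} = \left(24 - 34\right)^{2} = \left(-10\right)^{2} = 100$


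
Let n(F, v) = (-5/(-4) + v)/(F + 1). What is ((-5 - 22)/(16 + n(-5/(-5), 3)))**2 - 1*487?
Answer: -10192519/21025 ≈ -484.78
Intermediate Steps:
n(F, v) = (5/4 + v)/(1 + F) (n(F, v) = (-5*(-1/4) + v)/(1 + F) = (5/4 + v)/(1 + F))
((-5 - 22)/(16 + n(-5/(-5), 3)))**2 - 1*487 = ((-5 - 22)/(16 + (5/4 + 3)/(1 - 5/(-5))))**2 - 1*487 = (-27/(16 + (17/4)/(1 - 5*(-1/5))))**2 - 487 = (-27/(16 + (17/4)/(1 + 1)))**2 - 487 = (-27/(16 + (17/4)/2))**2 - 487 = (-27/(16 + (1/2)*(17/4)))**2 - 487 = (-27/(16 + 17/8))**2 - 487 = (-27/145/8)**2 - 487 = (-27*8/145)**2 - 487 = (-216/145)**2 - 487 = 46656/21025 - 487 = -10192519/21025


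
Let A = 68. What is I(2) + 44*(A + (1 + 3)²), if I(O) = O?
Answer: 3698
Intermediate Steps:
I(2) + 44*(A + (1 + 3)²) = 2 + 44*(68 + (1 + 3)²) = 2 + 44*(68 + 4²) = 2 + 44*(68 + 16) = 2 + 44*84 = 2 + 3696 = 3698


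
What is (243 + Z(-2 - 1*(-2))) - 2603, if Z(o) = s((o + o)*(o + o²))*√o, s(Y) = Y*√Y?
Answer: -2360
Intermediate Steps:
s(Y) = Y^(3/2)
Z(o) = 2*√2*√o*(o*(o + o²))^(3/2) (Z(o) = ((o + o)*(o + o²))^(3/2)*√o = ((2*o)*(o + o²))^(3/2)*√o = (2*o*(o + o²))^(3/2)*√o = (2*√2*(o*(o + o²))^(3/2))*√o = 2*√2*√o*(o*(o + o²))^(3/2))
(243 + Z(-2 - 1*(-2))) - 2603 = (243 + 2*√2*√(-2 - 1*(-2))*((-2 - 1*(-2))²*(1 + (-2 - 1*(-2))))^(3/2)) - 2603 = (243 + 2*√2*√(-2 + 2)*((-2 + 2)²*(1 + (-2 + 2)))^(3/2)) - 2603 = (243 + 2*√2*√0*(0²*(1 + 0))^(3/2)) - 2603 = (243 + 2*√2*0*(0*1)^(3/2)) - 2603 = (243 + 2*√2*0*0^(3/2)) - 2603 = (243 + 2*√2*0*0) - 2603 = (243 + 0) - 2603 = 243 - 2603 = -2360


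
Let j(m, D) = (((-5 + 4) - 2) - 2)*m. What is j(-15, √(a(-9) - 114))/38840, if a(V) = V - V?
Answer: 15/7768 ≈ 0.0019310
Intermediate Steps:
a(V) = 0
j(m, D) = -5*m (j(m, D) = ((-1 - 2) - 2)*m = (-3 - 2)*m = -5*m)
j(-15, √(a(-9) - 114))/38840 = -5*(-15)/38840 = 75*(1/38840) = 15/7768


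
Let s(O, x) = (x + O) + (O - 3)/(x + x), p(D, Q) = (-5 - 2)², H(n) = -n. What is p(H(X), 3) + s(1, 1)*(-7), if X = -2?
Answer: 42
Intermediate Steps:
p(D, Q) = 49 (p(D, Q) = (-7)² = 49)
s(O, x) = O + x + (-3 + O)/(2*x) (s(O, x) = (O + x) + (-3 + O)/((2*x)) = (O + x) + (-3 + O)*(1/(2*x)) = (O + x) + (-3 + O)/(2*x) = O + x + (-3 + O)/(2*x))
p(H(X), 3) + s(1, 1)*(-7) = 49 + ((½)*(-3 + 1 + 2*1*(1 + 1))/1)*(-7) = 49 + ((½)*1*(-3 + 1 + 2*1*2))*(-7) = 49 + ((½)*1*(-3 + 1 + 4))*(-7) = 49 + ((½)*1*2)*(-7) = 49 + 1*(-7) = 49 - 7 = 42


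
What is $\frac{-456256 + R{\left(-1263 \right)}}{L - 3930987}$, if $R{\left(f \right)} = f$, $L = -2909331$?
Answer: $\frac{457519}{6840318} \approx 0.066886$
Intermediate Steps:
$\frac{-456256 + R{\left(-1263 \right)}}{L - 3930987} = \frac{-456256 - 1263}{-2909331 - 3930987} = - \frac{457519}{-6840318} = \left(-457519\right) \left(- \frac{1}{6840318}\right) = \frac{457519}{6840318}$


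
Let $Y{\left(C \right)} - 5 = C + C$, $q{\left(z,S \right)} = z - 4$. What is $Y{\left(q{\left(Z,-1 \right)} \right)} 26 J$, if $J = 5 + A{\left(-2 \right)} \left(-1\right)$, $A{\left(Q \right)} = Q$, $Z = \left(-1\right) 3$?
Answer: $-1638$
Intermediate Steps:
$Z = -3$
$q{\left(z,S \right)} = -4 + z$
$J = 7$ ($J = 5 - -2 = 5 + 2 = 7$)
$Y{\left(C \right)} = 5 + 2 C$ ($Y{\left(C \right)} = 5 + \left(C + C\right) = 5 + 2 C$)
$Y{\left(q{\left(Z,-1 \right)} \right)} 26 J = \left(5 + 2 \left(-4 - 3\right)\right) 26 \cdot 7 = \left(5 + 2 \left(-7\right)\right) 26 \cdot 7 = \left(5 - 14\right) 26 \cdot 7 = \left(-9\right) 26 \cdot 7 = \left(-234\right) 7 = -1638$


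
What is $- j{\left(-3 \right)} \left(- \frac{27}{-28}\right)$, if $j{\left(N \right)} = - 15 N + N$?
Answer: $- \frac{81}{2} \approx -40.5$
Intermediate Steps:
$j{\left(N \right)} = - 14 N$
$- j{\left(-3 \right)} \left(- \frac{27}{-28}\right) = - \left(-14\right) \left(-3\right) \left(- \frac{27}{-28}\right) = - 42 \left(\left(-27\right) \left(- \frac{1}{28}\right)\right) = - \frac{42 \cdot 27}{28} = \left(-1\right) \frac{81}{2} = - \frac{81}{2}$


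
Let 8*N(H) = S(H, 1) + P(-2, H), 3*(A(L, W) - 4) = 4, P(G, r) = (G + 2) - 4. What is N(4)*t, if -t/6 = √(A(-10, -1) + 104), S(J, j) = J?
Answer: 0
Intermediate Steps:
P(G, r) = -2 + G (P(G, r) = (2 + G) - 4 = -2 + G)
A(L, W) = 16/3 (A(L, W) = 4 + (⅓)*4 = 4 + 4/3 = 16/3)
t = -4*√246 (t = -6*√(16/3 + 104) = -4*√246 ≈ -62.738)
N(H) = -½ + H/8 (N(H) = (H + (-2 - 2))/8 = (H - 4)/8 = (-4 + H)/8 = -½ + H/8)
N(4)*t = (-½ + (⅛)*4)*(-4*√246) = (-½ + ½)*(-4*√246) = 0*(-4*√246) = 0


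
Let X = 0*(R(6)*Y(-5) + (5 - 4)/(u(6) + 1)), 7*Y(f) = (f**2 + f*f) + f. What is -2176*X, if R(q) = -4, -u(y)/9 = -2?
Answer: 0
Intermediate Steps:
u(y) = 18 (u(y) = -9*(-2) = 18)
Y(f) = f/7 + 2*f**2/7 (Y(f) = ((f**2 + f*f) + f)/7 = ((f**2 + f**2) + f)/7 = (2*f**2 + f)/7 = (f + 2*f**2)/7 = f/7 + 2*f**2/7)
X = 0 (X = 0*(-4*(-5)*(1 + 2*(-5))/7 + (5 - 4)/(18 + 1)) = 0*(-4*(-5)*(1 - 10)/7 + 1/19) = 0*(-4*(-5)*(-9)/7 + 1*(1/19)) = 0*(-4*45/7 + 1/19) = 0*(-180/7 + 1/19) = 0*(-3413/133) = 0)
-2176*X = -2176*0 = 0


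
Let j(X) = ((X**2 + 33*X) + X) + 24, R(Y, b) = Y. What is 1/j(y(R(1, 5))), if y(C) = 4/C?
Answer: 1/176 ≈ 0.0056818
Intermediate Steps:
j(X) = 24 + X**2 + 34*X (j(X) = (X**2 + 34*X) + 24 = 24 + X**2 + 34*X)
1/j(y(R(1, 5))) = 1/(24 + (4/1)**2 + 34*(4/1)) = 1/(24 + (4*1)**2 + 34*(4*1)) = 1/(24 + 4**2 + 34*4) = 1/(24 + 16 + 136) = 1/176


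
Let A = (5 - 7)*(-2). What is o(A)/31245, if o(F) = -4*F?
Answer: -16/31245 ≈ -0.00051208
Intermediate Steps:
A = 4 (A = -2*(-2) = 4)
o(A)/31245 = -4*4/31245 = -16*1/31245 = -16/31245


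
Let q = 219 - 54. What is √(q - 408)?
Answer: 9*I*√3 ≈ 15.588*I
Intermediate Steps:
q = 165
√(q - 408) = √(165 - 408) = √(-243) = 9*I*√3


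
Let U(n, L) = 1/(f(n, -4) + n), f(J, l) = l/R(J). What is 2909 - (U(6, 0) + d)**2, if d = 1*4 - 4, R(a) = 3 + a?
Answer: 7272419/2500 ≈ 2909.0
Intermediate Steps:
f(J, l) = l/(3 + J)
d = 0 (d = 4 - 4 = 0)
U(n, L) = 1/(n - 4/(3 + n)) (U(n, L) = 1/(-4/(3 + n) + n) = 1/(n - 4/(3 + n)))
2909 - (U(6, 0) + d)**2 = 2909 - ((3 + 6)/(-4 + 6*(3 + 6)) + 0)**2 = 2909 - (9/(-4 + 6*9) + 0)**2 = 2909 - (9/(-4 + 54) + 0)**2 = 2909 - (9/50 + 0)**2 = 2909 - (9/50)**2 = 2909 - 1*81/2500 = 2909 - 81/2500 = 7272419/2500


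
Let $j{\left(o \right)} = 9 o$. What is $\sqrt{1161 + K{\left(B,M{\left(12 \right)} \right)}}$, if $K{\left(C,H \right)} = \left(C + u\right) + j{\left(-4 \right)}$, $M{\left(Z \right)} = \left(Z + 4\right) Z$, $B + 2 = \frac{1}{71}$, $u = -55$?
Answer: $\frac{\sqrt{5383859}}{71} \approx 32.68$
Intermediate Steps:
$B = - \frac{141}{71}$ ($B = -2 + \frac{1}{71} = - \frac{141}{71} \approx -1.9859$)
$M{\left(Z \right)} = Z \left(4 + Z\right)$ ($M{\left(Z \right)} = \left(4 + Z\right) Z = Z \left(4 + Z\right)$)
$K{\left(C,H \right)} = -91 + C$ ($K{\left(C,H \right)} = \left(C - 55\right) + 9 \left(-4\right) = \left(-55 + C\right) - 36 = -91 + C$)
$\sqrt{1161 + K{\left(B,M{\left(12 \right)} \right)}} = \sqrt{1161 - \frac{6602}{71}} = \sqrt{\frac{75829}{71}} = \frac{\sqrt{5383859}}{71}$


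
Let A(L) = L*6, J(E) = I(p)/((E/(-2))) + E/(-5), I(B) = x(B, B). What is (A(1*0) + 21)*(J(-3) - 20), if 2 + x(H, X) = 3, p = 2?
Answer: -1967/5 ≈ -393.40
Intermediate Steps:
x(H, X) = 1 (x(H, X) = -2 + 3 = 1)
I(B) = 1
J(E) = -2/E - E/5 (J(E) = 1/(E/(-2)) + E/(-5) = 1/(E*(-½)) + E*(-⅕) = 1/(-E/2) - E/5 = 1*(-2/E) - E/5 = -2/E - E/5)
A(L) = 6*L
(A(1*0) + 21)*(J(-3) - 20) = (6*(1*0) + 21)*((-2/(-3) - ⅕*(-3)) - 20) = (6*0 + 21)*((-2*(-⅓) + ⅗) - 20) = (0 + 21)*((⅔ + ⅗) - 20) = 21*(19/15 - 20) = 21*(-281/15) = -1967/5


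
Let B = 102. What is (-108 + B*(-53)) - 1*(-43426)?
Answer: 37912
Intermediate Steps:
(-108 + B*(-53)) - 1*(-43426) = (-108 + 102*(-53)) - 1*(-43426) = (-108 - 5406) + 43426 = -5514 + 43426 = 37912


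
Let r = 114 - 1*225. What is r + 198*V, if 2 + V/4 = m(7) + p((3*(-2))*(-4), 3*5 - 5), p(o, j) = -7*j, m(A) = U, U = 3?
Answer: -54759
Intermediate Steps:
m(A) = 3
r = -111 (r = 114 - 225 = -111)
V = -276 (V = -8 + 4*(3 - 7*(3*5 - 5)) = -8 + 4*(3 - 7*(15 - 5)) = -8 + 4*(3 - 7*10) = -8 + 4*(3 - 70) = -8 + 4*(-67) = -8 - 268 = -276)
r + 198*V = -111 + 198*(-276) = -111 - 54648 = -54759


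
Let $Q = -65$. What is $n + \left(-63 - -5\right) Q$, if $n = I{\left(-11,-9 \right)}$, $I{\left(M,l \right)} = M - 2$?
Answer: $3757$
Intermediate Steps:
$I{\left(M,l \right)} = -2 + M$
$n = -13$ ($n = -2 - 11 = -13$)
$n + \left(-63 - -5\right) Q = -13 + \left(-63 - -5\right) \left(-65\right) = -13 + \left(-63 + 5\right) \left(-65\right) = -13 - -3770 = -13 + 3770 = 3757$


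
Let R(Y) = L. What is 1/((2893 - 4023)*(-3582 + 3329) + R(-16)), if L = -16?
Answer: 1/285874 ≈ 3.4980e-6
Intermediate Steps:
R(Y) = -16
1/((2893 - 4023)*(-3582 + 3329) + R(-16)) = 1/((2893 - 4023)*(-3582 + 3329) - 16) = 1/(-1130*(-253) - 16) = 1/(285890 - 16) = 1/285874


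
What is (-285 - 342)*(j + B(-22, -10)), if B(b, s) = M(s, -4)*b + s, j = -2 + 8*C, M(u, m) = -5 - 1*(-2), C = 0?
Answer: -33858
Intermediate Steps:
M(u, m) = -3 (M(u, m) = -5 + 2 = -3)
j = -2 (j = -2 + 8*0 = -2 + 0 = -2)
B(b, s) = s - 3*b (B(b, s) = -3*b + s = s - 3*b)
(-285 - 342)*(j + B(-22, -10)) = (-285 - 342)*(-2 + (-10 - 3*(-22))) = -627*(-2 + (-10 + 66)) = -627*(-2 + 56) = -627*54 = -33858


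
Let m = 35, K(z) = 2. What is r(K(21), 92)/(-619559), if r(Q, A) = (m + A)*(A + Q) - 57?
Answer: -11881/619559 ≈ -0.019177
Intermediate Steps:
r(Q, A) = -57 + (35 + A)*(A + Q) (r(Q, A) = (35 + A)*(A + Q) - 57 = -57 + (35 + A)*(A + Q))
r(K(21), 92)/(-619559) = (-57 + 92**2 + 35*92 + 35*2 + 92*2)/(-619559) = (-57 + 8464 + 3220 + 70 + 184)*(-1/619559) = 11881*(-1/619559) = -11881/619559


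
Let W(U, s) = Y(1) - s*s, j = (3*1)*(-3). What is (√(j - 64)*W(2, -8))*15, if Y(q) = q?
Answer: -945*I*√73 ≈ -8074.1*I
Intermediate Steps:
j = -9 (j = 3*(-3) = -9)
W(U, s) = 1 - s² (W(U, s) = 1 - s*s = 1 - s²)
(√(j - 64)*W(2, -8))*15 = (√(-9 - 64)*(1 - 1*(-8)²))*15 = (√(-73)*(1 - 1*64))*15 = ((I*√73)*(1 - 64))*15 = ((I*√73)*(-63))*15 = -63*I*√73*15 = -945*I*√73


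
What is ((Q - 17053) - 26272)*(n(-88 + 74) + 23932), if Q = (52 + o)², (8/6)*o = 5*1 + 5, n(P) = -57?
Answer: -3799443625/4 ≈ -9.4986e+8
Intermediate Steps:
o = 15/2 (o = 3*(5*1 + 5)/4 = 3*(5 + 5)/4 = (¾)*10 = 15/2 ≈ 7.5000)
Q = 14161/4 (Q = (52 + 15/2)² = (119/2)² = 14161/4 ≈ 3540.3)
((Q - 17053) - 26272)*(n(-88 + 74) + 23932) = ((14161/4 - 17053) - 26272)*(-57 + 23932) = (-54051/4 - 26272)*23875 = -159139/4*23875 = -3799443625/4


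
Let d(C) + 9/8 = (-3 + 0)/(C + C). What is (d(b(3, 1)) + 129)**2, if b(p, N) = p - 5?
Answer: 1058841/64 ≈ 16544.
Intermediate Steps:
b(p, N) = -5 + p
d(C) = -9/8 - 3/(2*C) (d(C) = -9/8 + (-3 + 0)/(C + C) = -9/8 - 3*1/(2*C) = -9/8 - 3/(2*C))
(d(b(3, 1)) + 129)**2 = (3*(-4 - 3*(-5 + 3))/(8*(-5 + 3)) + 129)**2 = ((3/8)*(-4 - 3*(-2))/(-2) + 129)**2 = ((3/8)*(-1/2)*(-4 + 6) + 129)**2 = ((3/8)*(-1/2)*2 + 129)**2 = (-3/8 + 129)**2 = (1029/8)**2 = 1058841/64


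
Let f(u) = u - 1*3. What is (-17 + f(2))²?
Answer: 324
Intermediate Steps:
f(u) = -3 + u (f(u) = u - 3 = -3 + u)
(-17 + f(2))² = (-17 + (-3 + 2))² = (-17 - 1)² = (-18)² = 324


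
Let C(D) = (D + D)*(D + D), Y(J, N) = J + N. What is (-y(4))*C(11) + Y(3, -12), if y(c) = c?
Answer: -1945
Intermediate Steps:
C(D) = 4*D**2 (C(D) = (2*D)*(2*D) = 4*D**2)
(-y(4))*C(11) + Y(3, -12) = (-1*4)*(4*11**2) + (3 - 12) = -16*121 - 9 = -4*484 - 9 = -1936 - 9 = -1945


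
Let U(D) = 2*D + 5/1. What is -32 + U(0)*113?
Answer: 533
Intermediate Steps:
U(D) = 5 + 2*D (U(D) = 2*D + 5*1 = 2*D + 5 = 5 + 2*D)
-32 + U(0)*113 = -32 + (5 + 2*0)*113 = -32 + (5 + 0)*113 = -32 + 5*113 = -32 + 565 = 533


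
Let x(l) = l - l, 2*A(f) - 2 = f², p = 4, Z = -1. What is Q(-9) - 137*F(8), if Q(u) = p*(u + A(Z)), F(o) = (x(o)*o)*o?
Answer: -30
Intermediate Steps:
A(f) = 1 + f²/2
x(l) = 0
F(o) = 0 (F(o) = (0*o)*o = 0*o = 0)
Q(u) = 6 + 4*u (Q(u) = 4*(u + (1 + (½)*(-1)²)) = 4*(u + (1 + (½)*1)) = 4*(u + (1 + ½)) = 4*(u + 3/2) = 4*(3/2 + u) = 6 + 4*u)
Q(-9) - 137*F(8) = (6 + 4*(-9)) - 137*0 = (6 - 36) + 0 = -30 + 0 = -30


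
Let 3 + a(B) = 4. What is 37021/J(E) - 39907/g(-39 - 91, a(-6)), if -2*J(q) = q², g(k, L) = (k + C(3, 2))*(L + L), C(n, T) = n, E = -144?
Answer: 202176221/1316736 ≈ 153.54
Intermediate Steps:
a(B) = 1 (a(B) = -3 + 4 = 1)
g(k, L) = 2*L*(3 + k) (g(k, L) = (k + 3)*(L + L) = (3 + k)*(2*L) = 2*L*(3 + k))
J(q) = -q²/2
37021/J(E) - 39907/g(-39 - 91, a(-6)) = 37021/((-½*(-144)²)) - 39907*1/(2*(3 + (-39 - 91))) = 37021/((-½*20736)) - 39907*1/(2*(3 - 130)) = 37021/(-10368) - 39907/(2*1*(-127)) = 37021*(-1/10368) - 39907/(-254) = -37021/10368 - 39907*(-1/254) = -37021/10368 + 39907/254 = 202176221/1316736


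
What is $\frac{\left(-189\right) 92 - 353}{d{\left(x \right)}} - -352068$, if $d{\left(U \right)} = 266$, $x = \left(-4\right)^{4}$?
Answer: $\frac{93632347}{266} \approx 3.52 \cdot 10^{5}$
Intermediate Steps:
$x = 256$
$\frac{\left(-189\right) 92 - 353}{d{\left(x \right)}} - -352068 = \frac{\left(-189\right) 92 - 353}{266} - -352068 = \left(-17388 - 353\right) \frac{1}{266} + 352068 = \left(-17741\right) \frac{1}{266} + 352068 = - \frac{17741}{266} + 352068 = \frac{93632347}{266}$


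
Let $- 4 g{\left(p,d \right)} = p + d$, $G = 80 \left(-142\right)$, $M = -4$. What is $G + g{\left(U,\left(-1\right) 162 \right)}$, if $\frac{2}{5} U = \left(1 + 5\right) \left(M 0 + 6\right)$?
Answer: $-11342$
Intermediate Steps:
$G = -11360$
$U = 90$ ($U = \frac{5 \left(1 + 5\right) \left(\left(-4\right) 0 + 6\right)}{2} = \frac{5 \cdot 6 \left(0 + 6\right)}{2} = \frac{5 \cdot 6 \cdot 6}{2} = \frac{5}{2} \cdot 36 = 90$)
$g{\left(p,d \right)} = - \frac{d}{4} - \frac{p}{4}$ ($g{\left(p,d \right)} = - \frac{p + d}{4} = - \frac{d + p}{4} = - \frac{d}{4} - \frac{p}{4}$)
$G + g{\left(U,\left(-1\right) 162 \right)} = -11360 - \left(\frac{45}{2} + \frac{\left(-1\right) 162}{4}\right) = -11360 - -18 = -11360 + \left(\frac{81}{2} - \frac{45}{2}\right) = -11360 + 18 = -11342$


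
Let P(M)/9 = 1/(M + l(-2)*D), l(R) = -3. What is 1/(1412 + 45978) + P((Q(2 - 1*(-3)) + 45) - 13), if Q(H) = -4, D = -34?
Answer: 21332/308035 ≈ 0.069252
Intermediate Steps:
P(M) = 9/(102 + M) (P(M) = 9/(M - 3*(-34)) = 9/(M + 102) = 9/(102 + M))
1/(1412 + 45978) + P((Q(2 - 1*(-3)) + 45) - 13) = 1/(1412 + 45978) + 9/(102 + ((-4 + 45) - 13)) = 1/47390 + 9/(102 + (41 - 13)) = 1/47390 + 9/(102 + 28) = 1/47390 + 9/130 = 21332/308035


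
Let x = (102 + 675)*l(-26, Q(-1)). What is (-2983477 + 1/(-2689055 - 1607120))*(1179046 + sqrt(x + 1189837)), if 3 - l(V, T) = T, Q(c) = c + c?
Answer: -15112468442069025896/4296175 - 12817539300476*sqrt(1193722)/4296175 ≈ -3.5209e+12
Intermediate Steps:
Q(c) = 2*c
l(V, T) = 3 - T
x = 3885 (x = (102 + 675)*(3 - 2*(-1)) = 777*(3 - 1*(-2)) = 777*(3 + 2) = 777*5 = 3885)
(-2983477 + 1/(-2689055 - 1607120))*(1179046 + sqrt(x + 1189837)) = (-2983477 + 1/(-2689055 - 1607120))*(1179046 + sqrt(3885 + 1189837)) = (-2983477 + 1/(-4296175))*(1179046 + sqrt(1193722)) = (-2983477 - 1/4296175)*(1179046 + sqrt(1193722)) = -12817539300476*(1179046 + sqrt(1193722))/4296175 = -15112468442069025896/4296175 - 12817539300476*sqrt(1193722)/4296175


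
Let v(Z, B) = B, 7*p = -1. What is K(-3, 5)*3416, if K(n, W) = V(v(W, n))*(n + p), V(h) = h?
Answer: 32208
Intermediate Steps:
p = -1/7 (p = (1/7)*(-1) = -1/7 ≈ -0.14286)
K(n, W) = n*(-1/7 + n) (K(n, W) = n*(n - 1/7) = n*(-1/7 + n))
K(-3, 5)*3416 = -3*(-1/7 - 3)*3416 = -3*(-22/7)*3416 = (66/7)*3416 = 32208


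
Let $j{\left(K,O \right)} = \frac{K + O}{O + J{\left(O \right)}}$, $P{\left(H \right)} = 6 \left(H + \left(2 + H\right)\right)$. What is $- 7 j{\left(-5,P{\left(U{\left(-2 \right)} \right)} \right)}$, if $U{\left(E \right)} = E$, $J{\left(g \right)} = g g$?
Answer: $\frac{119}{132} \approx 0.90152$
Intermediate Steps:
$J{\left(g \right)} = g^{2}$
$P{\left(H \right)} = 12 + 12 H$ ($P{\left(H \right)} = 6 \left(2 + 2 H\right) = 12 + 12 H$)
$j{\left(K,O \right)} = \frac{K + O}{O + O^{2}}$
$- 7 j{\left(-5,P{\left(U{\left(-2 \right)} \right)} \right)} = - 7 \frac{-5 + \left(12 + 12 \left(-2\right)\right)}{\left(12 + 12 \left(-2\right)\right) \left(1 + \left(12 + 12 \left(-2\right)\right)\right)} = - 7 \frac{-5 + \left(12 - 24\right)}{\left(12 - 24\right) \left(1 + \left(12 - 24\right)\right)} = - 7 \frac{-5 - 12}{\left(-12\right) \left(1 - 12\right)} = - 7 \left(\left(- \frac{1}{12}\right) \frac{1}{-11} \left(-17\right)\right) = - 7 \left(\left(- \frac{1}{12}\right) \left(- \frac{1}{11}\right) \left(-17\right)\right) = \left(-7\right) \left(- \frac{17}{132}\right) = \frac{119}{132}$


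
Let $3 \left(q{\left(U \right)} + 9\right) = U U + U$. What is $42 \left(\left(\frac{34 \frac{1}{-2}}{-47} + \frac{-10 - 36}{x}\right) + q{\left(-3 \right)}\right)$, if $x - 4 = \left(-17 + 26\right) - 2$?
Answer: $- \frac{234948}{517} \approx -454.44$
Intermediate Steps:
$q{\left(U \right)} = -9 + \frac{U}{3} + \frac{U^{2}}{3}$ ($q{\left(U \right)} = -9 + \frac{U U + U}{3} = -9 + \frac{U^{2} + U}{3} = -9 + \frac{U + U^{2}}{3} = -9 + \left(\frac{U}{3} + \frac{U^{2}}{3}\right) = -9 + \frac{U}{3} + \frac{U^{2}}{3}$)
$x = 11$ ($x = 4 + \left(\left(-17 + 26\right) - 2\right) = 4 + \left(9 - 2\right) = 4 + 7 = 11$)
$42 \left(\left(\frac{34 \frac{1}{-2}}{-47} + \frac{-10 - 36}{x}\right) + q{\left(-3 \right)}\right) = 42 \left(\left(\frac{34 \frac{1}{-2}}{-47} + \frac{-10 - 36}{11}\right) + \left(-9 + \frac{1}{3} \left(-3\right) + \frac{\left(-3\right)^{2}}{3}\right)\right) = 42 \left(\left(34 \left(- \frac{1}{2}\right) \left(- \frac{1}{47}\right) - \frac{46}{11}\right) - 7\right) = 42 \left(\left(\left(-17\right) \left(- \frac{1}{47}\right) - \frac{46}{11}\right) - 7\right) = 42 \left(\left(\frac{17}{47} - \frac{46}{11}\right) - 7\right) = 42 \left(- \frac{1975}{517} - 7\right) = 42 \left(- \frac{5594}{517}\right) = - \frac{234948}{517}$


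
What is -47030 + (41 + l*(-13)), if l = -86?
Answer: -45871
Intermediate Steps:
-47030 + (41 + l*(-13)) = -47030 + (41 - 86*(-13)) = -47030 + (41 + 1118) = -47030 + 1159 = -45871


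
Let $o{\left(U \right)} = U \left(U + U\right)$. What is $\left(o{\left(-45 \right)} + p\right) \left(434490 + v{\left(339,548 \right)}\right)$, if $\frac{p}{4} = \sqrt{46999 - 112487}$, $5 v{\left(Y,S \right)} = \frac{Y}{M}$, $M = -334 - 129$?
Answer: $\frac{814733648910}{463} + \frac{16093504176 i \sqrt{4093}}{2315} \approx 1.7597 \cdot 10^{9} + 4.4475 \cdot 10^{8} i$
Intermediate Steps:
$M = -463$ ($M = -334 - 129 = -463$)
$o{\left(U \right)} = 2 U^{2}$ ($o{\left(U \right)} = U 2 U = 2 U^{2}$)
$v{\left(Y,S \right)} = - \frac{Y}{2315}$ ($v{\left(Y,S \right)} = \frac{Y \frac{1}{-463}}{5} = \frac{Y \left(- \frac{1}{463}\right)}{5} = \frac{\left(- \frac{1}{463}\right) Y}{5} = - \frac{Y}{2315}$)
$p = 16 i \sqrt{4093}$ ($p = 4 \sqrt{46999 - 112487} = 4 \sqrt{-65488} = 4 \cdot 4 i \sqrt{4093} = 16 i \sqrt{4093} \approx 1023.6 i$)
$\left(o{\left(-45 \right)} + p\right) \left(434490 + v{\left(339,548 \right)}\right) = \left(2 \left(-45\right)^{2} + 16 i \sqrt{4093}\right) \left(434490 - \frac{339}{2315}\right) = \left(2 \cdot 2025 + 16 i \sqrt{4093}\right) \left(434490 - \frac{339}{2315}\right) = \left(4050 + 16 i \sqrt{4093}\right) \frac{1005844011}{2315} = \frac{814733648910}{463} + \frac{16093504176 i \sqrt{4093}}{2315}$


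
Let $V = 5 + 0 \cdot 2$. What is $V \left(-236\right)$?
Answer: $-1180$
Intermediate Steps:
$V = 5$ ($V = 5 + 0 = 5$)
$V \left(-236\right) = 5 \left(-236\right) = -1180$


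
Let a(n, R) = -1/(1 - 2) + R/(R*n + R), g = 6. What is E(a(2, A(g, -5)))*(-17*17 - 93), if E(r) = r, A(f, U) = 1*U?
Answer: -1528/3 ≈ -509.33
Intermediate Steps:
A(f, U) = U
a(n, R) = 1 + R/(R + R*n) (a(n, R) = -1/(-1) + R/(R + R*n) = -1*(-1) + R/(R + R*n) = 1 + R/(R + R*n))
E(a(2, A(g, -5)))*(-17*17 - 93) = ((2 + 2)/(1 + 2))*(-17*17 - 93) = (4/3)*(-289 - 93) = ((⅓)*4)*(-382) = (4/3)*(-382) = -1528/3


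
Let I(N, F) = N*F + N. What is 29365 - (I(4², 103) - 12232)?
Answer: 39933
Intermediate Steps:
I(N, F) = N + F*N (I(N, F) = F*N + N = N + F*N)
29365 - (I(4², 103) - 12232) = 29365 - (4²*(1 + 103) - 12232) = 29365 - (16*104 - 12232) = 29365 - (1664 - 12232) = 29365 - 1*(-10568) = 29365 + 10568 = 39933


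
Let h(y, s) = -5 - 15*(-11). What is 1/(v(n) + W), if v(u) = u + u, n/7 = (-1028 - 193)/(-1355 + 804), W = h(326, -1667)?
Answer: 551/105254 ≈ 0.0052350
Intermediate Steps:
h(y, s) = 160 (h(y, s) = -5 + 165 = 160)
W = 160
n = 8547/551 (n = 7*((-1028 - 193)/(-1355 + 804)) = 7*(-1221/(-551)) = 7*(-1221*(-1/551)) = 7*(1221/551) = 8547/551 ≈ 15.512)
v(u) = 2*u
1/(v(n) + W) = 1/(2*(8547/551) + 160) = 1/(17094/551 + 160) = 1/(105254/551) = 551/105254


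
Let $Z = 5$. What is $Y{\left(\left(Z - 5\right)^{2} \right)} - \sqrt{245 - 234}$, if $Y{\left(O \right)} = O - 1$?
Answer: $-1 - \sqrt{11} \approx -4.3166$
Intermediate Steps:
$Y{\left(O \right)} = -1 + O$ ($Y{\left(O \right)} = O - 1 = -1 + O$)
$Y{\left(\left(Z - 5\right)^{2} \right)} - \sqrt{245 - 234} = \left(-1 + \left(5 - 5\right)^{2}\right) - \sqrt{245 - 234} = \left(-1 + 0^{2}\right) - \sqrt{11} = \left(-1 + 0\right) - \sqrt{11} = -1 - \sqrt{11}$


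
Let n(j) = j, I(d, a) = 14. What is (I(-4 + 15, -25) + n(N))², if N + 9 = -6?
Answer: 1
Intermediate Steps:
N = -15 (N = -9 - 6 = -15)
(I(-4 + 15, -25) + n(N))² = (14 - 15)² = (-1)² = 1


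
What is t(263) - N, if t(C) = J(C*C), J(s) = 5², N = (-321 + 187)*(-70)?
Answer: -9355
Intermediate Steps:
N = 9380 (N = -134*(-70) = 9380)
J(s) = 25
t(C) = 25
t(263) - N = 25 - 1*9380 = 25 - 9380 = -9355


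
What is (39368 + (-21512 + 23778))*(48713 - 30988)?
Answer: 737962650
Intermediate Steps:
(39368 + (-21512 + 23778))*(48713 - 30988) = (39368 + 2266)*17725 = 41634*17725 = 737962650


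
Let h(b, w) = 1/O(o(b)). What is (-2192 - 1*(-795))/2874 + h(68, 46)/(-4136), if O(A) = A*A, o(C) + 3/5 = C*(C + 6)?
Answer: -1828372329498329/3761447440855368 ≈ -0.48608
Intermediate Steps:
o(C) = -⅗ + C*(6 + C) (o(C) = -⅗ + C*(C + 6) = -⅗ + C*(6 + C))
O(A) = A²
h(b, w) = (-⅗ + b² + 6*b)⁻² (h(b, w) = 1/((-⅗ + b² + 6*b)²) = (-⅗ + b² + 6*b)⁻²)
(-2192 - 1*(-795))/2874 + h(68, 46)/(-4136) = (-2192 - 1*(-795))/2874 + (25/(-3 + 5*68² + 30*68)²)/(-4136) = (-2192 + 795)*(1/2874) + (25/(-3 + 5*4624 + 2040)²)*(-1/4136) = -1397*1/2874 + (25/(-3 + 23120 + 2040)²)*(-1/4136) = -1397/2874 + (25/25157²)*(-1/4136) = -1397/2874 + (25*(1/632874649))*(-1/4136) = -1397/2874 + (25/632874649)*(-1/4136) = -1397/2874 - 25/2617569548264 = -1828372329498329/3761447440855368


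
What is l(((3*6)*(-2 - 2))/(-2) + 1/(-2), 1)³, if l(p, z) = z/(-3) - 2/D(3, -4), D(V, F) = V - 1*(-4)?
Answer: -2197/9261 ≈ -0.23723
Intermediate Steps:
D(V, F) = 4 + V (D(V, F) = V + 4 = 4 + V)
l(p, z) = -2/7 - z/3 (l(p, z) = z/(-3) - 2/(4 + 3) = z*(-⅓) - 2/7 = -z/3 - 2*⅐ = -z/3 - 2/7 = -2/7 - z/3)
l(((3*6)*(-2 - 2))/(-2) + 1/(-2), 1)³ = (-2/7 - ⅓*1)³ = (-2/7 - ⅓)³ = (-13/21)³ = -2197/9261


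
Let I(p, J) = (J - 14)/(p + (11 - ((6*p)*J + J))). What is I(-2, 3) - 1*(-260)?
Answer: 10909/42 ≈ 259.74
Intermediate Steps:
I(p, J) = (-14 + J)/(11 + p - J - 6*J*p) (I(p, J) = (-14 + J)/(p + (11 - (6*J*p + J))) = (-14 + J)/(p + (11 - (J + 6*J*p))) = (-14 + J)/(p + (11 + (-J - 6*J*p))) = (-14 + J)/(p + (11 - J - 6*J*p)) = (-14 + J)/(11 + p - J - 6*J*p))
I(-2, 3) - 1*(-260) = (14 - 1*3)/(-11 + 3 - 1*(-2) + 6*3*(-2)) - 1*(-260) = (14 - 3)/(-11 + 3 + 2 - 36) + 260 = 11/(-42) + 260 = -1/42*11 + 260 = -11/42 + 260 = 10909/42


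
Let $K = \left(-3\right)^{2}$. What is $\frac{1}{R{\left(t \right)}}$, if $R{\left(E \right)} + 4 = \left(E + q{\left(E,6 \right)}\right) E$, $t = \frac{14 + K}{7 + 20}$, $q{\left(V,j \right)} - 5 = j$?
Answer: $\frac{729}{4444} \approx 0.16404$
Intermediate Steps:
$K = 9$
$q{\left(V,j \right)} = 5 + j$
$t = \frac{23}{27}$ ($t = \frac{14 + 9}{7 + 20} = \frac{23}{27} \approx 0.85185$)
$R{\left(E \right)} = -4 + E \left(11 + E\right)$ ($R{\left(E \right)} = -4 + \left(E + \left(5 + 6\right)\right) E = -4 + \left(E + 11\right) E = -4 + \left(11 + E\right) E = -4 + E \left(11 + E\right)$)
$\frac{1}{R{\left(t \right)}} = \frac{1}{-4 + \left(\frac{23}{27}\right)^{2} + 11 \cdot \frac{23}{27}} = \frac{1}{-4 + \frac{529}{729} + \frac{253}{27}} = \frac{1}{\frac{4444}{729}} = \frac{729}{4444}$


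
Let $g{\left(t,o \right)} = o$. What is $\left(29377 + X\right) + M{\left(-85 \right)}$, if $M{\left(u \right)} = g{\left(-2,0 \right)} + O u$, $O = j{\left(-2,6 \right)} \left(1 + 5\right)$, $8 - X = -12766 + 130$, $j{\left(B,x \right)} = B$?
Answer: $43041$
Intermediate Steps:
$X = 12644$ ($X = 8 - \left(-12766 + 130\right) = 8 - -12636 = 8 + 12636 = 12644$)
$O = -12$ ($O = - 2 \left(1 + 5\right) = \left(-2\right) 6 = -12$)
$M{\left(u \right)} = - 12 u$ ($M{\left(u \right)} = 0 - 12 u = - 12 u$)
$\left(29377 + X\right) + M{\left(-85 \right)} = \left(29377 + 12644\right) - -1020 = 42021 + 1020 = 43041$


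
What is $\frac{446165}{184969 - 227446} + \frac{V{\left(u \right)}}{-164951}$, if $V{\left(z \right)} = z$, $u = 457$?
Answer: $- \frac{73614774904}{7006623627} \approx -10.506$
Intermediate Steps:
$\frac{446165}{184969 - 227446} + \frac{V{\left(u \right)}}{-164951} = \frac{446165}{184969 - 227446} + \frac{457}{-164951} = \frac{446165}{-42477} + 457 \left(- \frac{1}{164951}\right) = 446165 \left(- \frac{1}{42477}\right) - \frac{457}{164951} = - \frac{446165}{42477} - \frac{457}{164951} = - \frac{73614774904}{7006623627}$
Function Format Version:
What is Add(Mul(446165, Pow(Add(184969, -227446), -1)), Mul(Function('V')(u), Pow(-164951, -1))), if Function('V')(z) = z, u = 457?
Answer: Rational(-73614774904, 7006623627) ≈ -10.506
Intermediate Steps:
Add(Mul(446165, Pow(Add(184969, -227446), -1)), Mul(Function('V')(u), Pow(-164951, -1))) = Add(Mul(446165, Pow(Add(184969, -227446), -1)), Mul(457, Pow(-164951, -1))) = Add(Mul(446165, Pow(-42477, -1)), Mul(457, Rational(-1, 164951))) = Add(Mul(446165, Rational(-1, 42477)), Rational(-457, 164951)) = Add(Rational(-446165, 42477), Rational(-457, 164951)) = Rational(-73614774904, 7006623627)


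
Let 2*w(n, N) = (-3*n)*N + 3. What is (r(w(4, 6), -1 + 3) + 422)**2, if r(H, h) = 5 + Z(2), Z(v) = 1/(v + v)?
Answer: 2920681/16 ≈ 1.8254e+5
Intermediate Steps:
Z(v) = 1/(2*v)
w(n, N) = 3/2 - 3*N*n/2 (w(n, N) = ((-3*n)*N + 3)/2 = (-3*N*n + 3)/2 = (3 - 3*N*n)/2 = 3/2 - 3*N*n/2)
r(H, h) = 21/4 (r(H, h) = 5 + (1/2)/2 = 5 + (1/2)*(1/2) = 5 + 1/4 = 21/4)
(r(w(4, 6), -1 + 3) + 422)**2 = (21/4 + 422)**2 = (1709/4)**2 = 2920681/16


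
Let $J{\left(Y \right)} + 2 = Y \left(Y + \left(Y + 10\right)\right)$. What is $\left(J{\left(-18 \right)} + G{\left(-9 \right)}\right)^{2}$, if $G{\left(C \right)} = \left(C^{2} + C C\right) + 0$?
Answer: $394384$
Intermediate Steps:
$G{\left(C \right)} = 2 C^{2}$ ($G{\left(C \right)} = \left(C^{2} + C^{2}\right) + 0 = 2 C^{2} + 0 = 2 C^{2}$)
$J{\left(Y \right)} = -2 + Y \left(10 + 2 Y\right)$ ($J{\left(Y \right)} = -2 + Y \left(Y + \left(Y + 10\right)\right) = -2 + Y \left(Y + \left(10 + Y\right)\right) = -2 + Y \left(10 + 2 Y\right)$)
$\left(J{\left(-18 \right)} + G{\left(-9 \right)}\right)^{2} = \left(\left(-2 + 2 \left(-18\right)^{2} + 10 \left(-18\right)\right) + 2 \left(-9\right)^{2}\right)^{2} = \left(\left(-2 + 2 \cdot 324 - 180\right) + 2 \cdot 81\right)^{2} = \left(\left(-2 + 648 - 180\right) + 162\right)^{2} = \left(466 + 162\right)^{2} = 628^{2} = 394384$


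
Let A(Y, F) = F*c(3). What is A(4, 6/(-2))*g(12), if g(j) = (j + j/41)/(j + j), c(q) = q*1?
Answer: -189/41 ≈ -4.6098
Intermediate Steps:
c(q) = q
A(Y, F) = 3*F (A(Y, F) = F*3 = 3*F)
g(j) = 21/41 (g(j) = (j + j*(1/41))/((2*j)) = (j + j/41)*(1/(2*j)) = (42*j/41)*(1/(2*j)) = 21/41)
A(4, 6/(-2))*g(12) = (3*(6/(-2)))*(21/41) = (3*(6*(-1/2)))*(21/41) = (3*(-3))*(21/41) = -9*21/41 = -189/41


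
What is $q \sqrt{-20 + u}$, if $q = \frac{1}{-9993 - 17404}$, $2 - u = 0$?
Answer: $- \frac{3 i \sqrt{2}}{27397} \approx - 0.00015486 i$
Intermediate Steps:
$u = 2$ ($u = 2 - 0 = 2 + 0 = 2$)
$q = - \frac{1}{27397}$ ($q = \frac{1}{-27397} = - \frac{1}{27397} \approx -3.65 \cdot 10^{-5}$)
$q \sqrt{-20 + u} = - \frac{\sqrt{-20 + 2}}{27397} = - \frac{\sqrt{-18}}{27397} = - \frac{3 i \sqrt{2}}{27397}$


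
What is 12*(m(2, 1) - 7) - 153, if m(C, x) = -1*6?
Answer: -309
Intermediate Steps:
m(C, x) = -6
12*(m(2, 1) - 7) - 153 = 12*(-6 - 7) - 153 = 12*(-13) - 153 = -156 - 153 = -309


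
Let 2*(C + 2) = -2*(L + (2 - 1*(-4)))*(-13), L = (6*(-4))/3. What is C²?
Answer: 784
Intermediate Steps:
L = -8 (L = -24*⅓ = -8)
C = -28 (C = -2 + (-2*(-8 + (2 - 1*(-4)))*(-13))/2 = -2 + (-2*(-8 + (2 + 4))*(-13))/2 = -2 + (-2*(-8 + 6)*(-13))/2 = -2 + (-2*(-2)*(-13))/2 = -2 + (4*(-13))/2 = -2 + (½)*(-52) = -2 - 26 = -28)
C² = (-28)² = 784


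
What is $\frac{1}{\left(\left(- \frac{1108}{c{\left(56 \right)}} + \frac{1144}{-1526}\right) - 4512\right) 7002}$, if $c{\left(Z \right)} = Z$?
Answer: $- \frac{763}{24215188149} \approx -3.1509 \cdot 10^{-8}$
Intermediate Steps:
$\frac{1}{\left(\left(- \frac{1108}{c{\left(56 \right)}} + \frac{1144}{-1526}\right) - 4512\right) 7002} = \frac{1}{\left(\left(- \frac{1108}{56} + \frac{1144}{-1526}\right) - 4512\right) 7002} = \frac{1}{\left(\left(-1108\right) \frac{1}{56} + 1144 \left(- \frac{1}{1526}\right)\right) - 4512} \cdot \frac{1}{7002} = \frac{1}{\left(- \frac{277}{14} - \frac{572}{763}\right) - 4512} \cdot \frac{1}{7002} = \frac{1}{- \frac{31337}{1526} - 4512} \cdot \frac{1}{7002} = \frac{1}{- \frac{6916649}{1526}} \cdot \frac{1}{7002} = \left(- \frac{1526}{6916649}\right) \frac{1}{7002} = - \frac{763}{24215188149}$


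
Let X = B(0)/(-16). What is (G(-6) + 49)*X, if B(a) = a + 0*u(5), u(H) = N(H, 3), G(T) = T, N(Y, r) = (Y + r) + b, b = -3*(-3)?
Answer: 0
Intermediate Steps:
b = 9
N(Y, r) = 9 + Y + r (N(Y, r) = (Y + r) + 9 = 9 + Y + r)
u(H) = 12 + H (u(H) = 9 + H + 3 = 12 + H)
B(a) = a (B(a) = a + 0*(12 + 5) = a + 0*17 = a + 0 = a)
X = 0 (X = 0/(-16) = 0*(-1/16) = 0)
(G(-6) + 49)*X = (-6 + 49)*0 = 43*0 = 0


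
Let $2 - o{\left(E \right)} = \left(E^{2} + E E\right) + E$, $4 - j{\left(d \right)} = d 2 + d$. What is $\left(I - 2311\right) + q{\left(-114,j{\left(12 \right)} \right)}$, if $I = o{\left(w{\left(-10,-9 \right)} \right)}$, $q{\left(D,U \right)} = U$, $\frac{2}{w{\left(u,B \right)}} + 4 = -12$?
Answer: $- \frac{74909}{32} \approx -2340.9$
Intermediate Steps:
$w{\left(u,B \right)} = - \frac{1}{8}$ ($w{\left(u,B \right)} = \frac{2}{-4 - 12} = \frac{2}{-16} = 2 \left(- \frac{1}{16}\right) = - \frac{1}{8}$)
$j{\left(d \right)} = 4 - 3 d$ ($j{\left(d \right)} = 4 - \left(d 2 + d\right) = 4 - \left(2 d + d\right) = 4 - 3 d$)
$o{\left(E \right)} = 2 - E - 2 E^{2}$ ($o{\left(E \right)} = 2 - \left(\left(E^{2} + E E\right) + E\right) = 2 - \left(\left(E^{2} + E^{2}\right) + E\right) = 2 - \left(2 E^{2} + E\right) = 2 - \left(E + 2 E^{2}\right) = 2 - E - 2 E^{2}$)
$I = \frac{67}{32}$ ($I = 2 - - \frac{1}{8} - 2 \left(- \frac{1}{8}\right)^{2} = 2 + \frac{1}{8} - \frac{1}{32} = \frac{67}{32} \approx 2.0938$)
$\left(I - 2311\right) + q{\left(-114,j{\left(12 \right)} \right)} = \left(\frac{67}{32} - 2311\right) + \left(4 - 36\right) = - \frac{73885}{32} + \left(4 - 36\right) = - \frac{73885}{32} - 32 = - \frac{74909}{32}$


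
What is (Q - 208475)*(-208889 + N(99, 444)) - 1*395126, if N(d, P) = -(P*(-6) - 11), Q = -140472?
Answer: 71957361532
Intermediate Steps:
N(d, P) = 11 + 6*P (N(d, P) = -(-6*P - 11) = -(-11 - 6*P) = 11 + 6*P)
(Q - 208475)*(-208889 + N(99, 444)) - 1*395126 = (-140472 - 208475)*(-208889 + (11 + 6*444)) - 1*395126 = -348947*(-208889 + (11 + 2664)) - 395126 = -348947*(-208889 + 2675) - 395126 = -348947*(-206214) - 395126 = 71957756658 - 395126 = 71957361532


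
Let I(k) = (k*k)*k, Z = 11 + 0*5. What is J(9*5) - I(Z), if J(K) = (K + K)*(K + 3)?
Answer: 2989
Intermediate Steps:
Z = 11 (Z = 11 + 0 = 11)
J(K) = 2*K*(3 + K) (J(K) = (2*K)*(3 + K) = 2*K*(3 + K))
I(k) = k³ (I(k) = k²*k = k³)
J(9*5) - I(Z) = 2*(9*5)*(3 + 9*5) - 1*11³ = 2*45*(3 + 45) - 1*1331 = 2*45*48 - 1331 = 4320 - 1331 = 2989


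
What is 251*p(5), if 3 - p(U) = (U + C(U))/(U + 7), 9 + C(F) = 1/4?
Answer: 13303/16 ≈ 831.44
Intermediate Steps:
C(F) = -35/4 (C(F) = -9 + 1/4 = -9 + ¼ = -35/4)
p(U) = 3 - (-35/4 + U)/(7 + U) (p(U) = 3 - (U - 35/4)/(U + 7) = 3 - (-35/4 + U)/(7 + U))
251*p(5) = 251*((119 + 8*5)/(4*(7 + 5))) = 251*((¼)*(119 + 40)/12) = 251*((¼)*(1/12)*159) = 251*(53/16) = 13303/16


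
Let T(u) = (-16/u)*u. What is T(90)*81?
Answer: -1296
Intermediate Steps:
T(u) = -16
T(90)*81 = -16*81 = -1296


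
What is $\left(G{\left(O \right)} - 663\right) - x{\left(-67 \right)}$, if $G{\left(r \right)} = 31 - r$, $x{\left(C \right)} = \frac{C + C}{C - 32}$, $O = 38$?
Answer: $- \frac{66464}{99} \approx -671.35$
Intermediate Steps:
$x{\left(C \right)} = \frac{2 C}{-32 + C}$
$\left(G{\left(O \right)} - 663\right) - x{\left(-67 \right)} = \left(\left(31 - 38\right) - 663\right) - 2 \left(-67\right) \frac{1}{-32 - 67} = \left(\left(31 - 38\right) - 663\right) - 2 \left(-67\right) \frac{1}{-99} = \left(-7 - 663\right) - 2 \left(-67\right) \left(- \frac{1}{99}\right) = -670 - \frac{134}{99} = - \frac{66464}{99}$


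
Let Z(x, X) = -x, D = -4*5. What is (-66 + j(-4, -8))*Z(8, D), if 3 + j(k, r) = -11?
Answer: 640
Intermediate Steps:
D = -20
j(k, r) = -14 (j(k, r) = -3 - 11 = -14)
(-66 + j(-4, -8))*Z(8, D) = (-66 - 14)*(-1*8) = -80*(-8) = 640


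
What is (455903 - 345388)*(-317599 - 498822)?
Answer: -90226766815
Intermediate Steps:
(455903 - 345388)*(-317599 - 498822) = 110515*(-816421) = -90226766815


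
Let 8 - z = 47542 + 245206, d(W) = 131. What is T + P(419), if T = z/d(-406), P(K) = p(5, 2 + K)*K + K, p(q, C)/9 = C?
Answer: 207736570/131 ≈ 1.5858e+6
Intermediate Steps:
p(q, C) = 9*C
z = -292740 (z = 8 - (47542 + 245206) = 8 - 1*292748 = 8 - 292748 = -292740)
P(K) = K + K*(18 + 9*K) (P(K) = (9*(2 + K))*K + K = (18 + 9*K)*K + K = K*(18 + 9*K) + K = K + K*(18 + 9*K))
T = -292740/131 ≈ -2234.7
T + P(419) = -292740/131 + 419*(19 + 9*419) = -292740/131 + 419*(19 + 3771) = -292740/131 + 419*3790 = -292740/131 + 1588010 = 207736570/131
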